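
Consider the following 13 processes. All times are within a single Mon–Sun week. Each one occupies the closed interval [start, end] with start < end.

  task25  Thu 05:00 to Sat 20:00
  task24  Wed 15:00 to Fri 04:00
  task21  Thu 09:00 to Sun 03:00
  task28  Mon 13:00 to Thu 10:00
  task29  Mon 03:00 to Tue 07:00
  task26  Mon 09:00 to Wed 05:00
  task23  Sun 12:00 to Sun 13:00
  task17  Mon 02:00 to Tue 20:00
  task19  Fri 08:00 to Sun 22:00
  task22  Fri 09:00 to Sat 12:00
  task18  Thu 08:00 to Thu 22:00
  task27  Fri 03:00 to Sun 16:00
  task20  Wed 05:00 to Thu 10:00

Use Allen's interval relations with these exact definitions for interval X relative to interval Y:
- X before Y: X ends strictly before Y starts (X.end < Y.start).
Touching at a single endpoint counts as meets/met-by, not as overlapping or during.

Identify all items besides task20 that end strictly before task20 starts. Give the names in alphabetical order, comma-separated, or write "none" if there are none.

task17, task29

Target task20 = [Wed 05:00, Thu 10:00].
task17 [Mon 02:00, Tue 20:00] → before → yes.
task18 [Thu 08:00, Thu 22:00] → overlapped-by → no.
task19 [Fri 08:00, Sun 22:00] → after → no.
task21 [Thu 09:00, Sun 03:00] → overlapped-by → no.
task22 [Fri 09:00, Sat 12:00] → after → no.
task23 [Sun 12:00, Sun 13:00] → after → no.
task24 [Wed 15:00, Fri 04:00] → overlapped-by → no.
task25 [Thu 05:00, Sat 20:00] → overlapped-by → no.
task26 [Mon 09:00, Wed 05:00] → meets → no.
task27 [Fri 03:00, Sun 16:00] → after → no.
task28 [Mon 13:00, Thu 10:00] → finished-by → no.
task29 [Mon 03:00, Tue 07:00] → before → yes.
Result: task17, task29.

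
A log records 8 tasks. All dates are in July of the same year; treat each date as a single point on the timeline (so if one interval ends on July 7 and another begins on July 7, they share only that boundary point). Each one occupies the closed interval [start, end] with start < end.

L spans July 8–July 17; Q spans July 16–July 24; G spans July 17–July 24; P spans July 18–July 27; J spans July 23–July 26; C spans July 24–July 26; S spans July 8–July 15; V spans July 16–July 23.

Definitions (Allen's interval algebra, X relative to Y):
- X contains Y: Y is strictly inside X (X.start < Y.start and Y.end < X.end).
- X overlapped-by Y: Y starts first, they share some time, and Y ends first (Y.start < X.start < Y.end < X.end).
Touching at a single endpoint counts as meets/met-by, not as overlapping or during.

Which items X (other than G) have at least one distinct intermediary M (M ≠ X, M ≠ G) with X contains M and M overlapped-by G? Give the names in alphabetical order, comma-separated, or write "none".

P

Target G = [July 17, July 24].
Intermediaries M with M overlapped-by G: J, P.
Via J — items with X contains J: P.
Via P — items with X contains P: none.
Union: P.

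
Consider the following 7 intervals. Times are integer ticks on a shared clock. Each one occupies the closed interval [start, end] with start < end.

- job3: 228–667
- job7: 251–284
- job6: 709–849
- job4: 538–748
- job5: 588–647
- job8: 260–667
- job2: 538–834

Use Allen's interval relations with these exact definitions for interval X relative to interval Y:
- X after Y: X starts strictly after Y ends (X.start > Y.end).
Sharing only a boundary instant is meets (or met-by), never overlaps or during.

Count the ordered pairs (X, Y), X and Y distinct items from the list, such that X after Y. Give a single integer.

7

Checking all 42 ordered pairs for relation 'after'; matching pairs in alphabetical order:
(job2, job7): job2 after job7 ✓
(job4, job7): job4 after job7 ✓
(job5, job7): job5 after job7 ✓
(job6, job3): job6 after job3 ✓
(job6, job5): job6 after job5 ✓
(job6, job7): job6 after job7 ✓
(job6, job8): job6 after job8 ✓
Count: 7.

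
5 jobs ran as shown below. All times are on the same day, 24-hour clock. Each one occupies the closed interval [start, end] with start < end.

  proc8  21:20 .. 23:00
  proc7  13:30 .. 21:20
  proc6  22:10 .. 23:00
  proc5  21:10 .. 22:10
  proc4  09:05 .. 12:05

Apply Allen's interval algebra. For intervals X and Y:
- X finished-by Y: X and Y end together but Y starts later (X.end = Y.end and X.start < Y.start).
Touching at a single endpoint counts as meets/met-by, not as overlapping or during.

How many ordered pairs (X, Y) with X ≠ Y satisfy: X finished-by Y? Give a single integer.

Checking all 20 ordered pairs for relation 'finished-by'; matching pairs in alphabetical order:
(proc8, proc6): proc8 finished-by proc6 ✓
Count: 1.

1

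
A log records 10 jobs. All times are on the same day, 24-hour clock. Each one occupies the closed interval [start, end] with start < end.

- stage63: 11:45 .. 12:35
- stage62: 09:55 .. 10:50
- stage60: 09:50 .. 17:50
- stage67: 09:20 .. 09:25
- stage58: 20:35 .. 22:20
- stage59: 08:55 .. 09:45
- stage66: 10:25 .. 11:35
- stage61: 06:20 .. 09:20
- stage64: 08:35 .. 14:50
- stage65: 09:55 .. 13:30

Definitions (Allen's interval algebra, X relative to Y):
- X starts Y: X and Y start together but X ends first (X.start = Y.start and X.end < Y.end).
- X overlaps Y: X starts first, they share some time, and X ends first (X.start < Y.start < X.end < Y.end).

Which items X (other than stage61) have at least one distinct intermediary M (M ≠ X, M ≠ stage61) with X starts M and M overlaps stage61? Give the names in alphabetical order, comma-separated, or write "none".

none

Target stage61 = [06:20, 09:20].
Intermediaries M with M overlaps stage61: none.
Union: none.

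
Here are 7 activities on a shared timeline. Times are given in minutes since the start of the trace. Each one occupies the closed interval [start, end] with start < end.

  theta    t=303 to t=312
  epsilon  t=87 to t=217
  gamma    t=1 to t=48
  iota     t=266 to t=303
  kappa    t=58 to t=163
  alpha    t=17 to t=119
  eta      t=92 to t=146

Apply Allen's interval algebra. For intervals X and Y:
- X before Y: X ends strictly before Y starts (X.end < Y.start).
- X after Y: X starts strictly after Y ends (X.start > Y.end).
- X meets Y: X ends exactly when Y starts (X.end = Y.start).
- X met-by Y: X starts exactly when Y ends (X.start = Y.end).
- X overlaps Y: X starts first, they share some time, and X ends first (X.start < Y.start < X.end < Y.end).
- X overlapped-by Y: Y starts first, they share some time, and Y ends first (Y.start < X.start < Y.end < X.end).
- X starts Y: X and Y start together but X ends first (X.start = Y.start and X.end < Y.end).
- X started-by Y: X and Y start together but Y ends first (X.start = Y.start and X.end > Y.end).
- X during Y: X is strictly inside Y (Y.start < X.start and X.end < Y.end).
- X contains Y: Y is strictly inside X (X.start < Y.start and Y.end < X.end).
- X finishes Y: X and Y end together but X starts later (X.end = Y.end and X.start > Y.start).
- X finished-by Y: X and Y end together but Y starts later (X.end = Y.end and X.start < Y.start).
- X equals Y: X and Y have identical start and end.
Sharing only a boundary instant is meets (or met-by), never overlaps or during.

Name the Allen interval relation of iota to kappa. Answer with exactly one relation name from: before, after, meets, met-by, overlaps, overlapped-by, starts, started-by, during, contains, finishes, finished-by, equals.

after

iota = [t=266, t=303]; kappa = [t=58, t=163].
Compare endpoints: iota.start > kappa.start, iota.start > kappa.end, iota.end > kappa.start, iota.end > kappa.end.
That pattern is 'after'.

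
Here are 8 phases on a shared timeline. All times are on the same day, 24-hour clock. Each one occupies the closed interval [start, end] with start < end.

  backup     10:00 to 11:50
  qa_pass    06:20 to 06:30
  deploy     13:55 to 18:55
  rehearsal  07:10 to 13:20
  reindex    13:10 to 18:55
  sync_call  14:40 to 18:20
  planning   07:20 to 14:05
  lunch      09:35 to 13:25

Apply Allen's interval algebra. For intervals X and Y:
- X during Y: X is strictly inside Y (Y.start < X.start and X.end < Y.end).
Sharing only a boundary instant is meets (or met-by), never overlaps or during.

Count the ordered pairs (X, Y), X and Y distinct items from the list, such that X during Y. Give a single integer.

6

Checking all 56 ordered pairs for relation 'during'; matching pairs in alphabetical order:
(backup, lunch): backup during lunch ✓
(backup, planning): backup during planning ✓
(backup, rehearsal): backup during rehearsal ✓
(lunch, planning): lunch during planning ✓
(sync_call, deploy): sync_call during deploy ✓
(sync_call, reindex): sync_call during reindex ✓
Count: 6.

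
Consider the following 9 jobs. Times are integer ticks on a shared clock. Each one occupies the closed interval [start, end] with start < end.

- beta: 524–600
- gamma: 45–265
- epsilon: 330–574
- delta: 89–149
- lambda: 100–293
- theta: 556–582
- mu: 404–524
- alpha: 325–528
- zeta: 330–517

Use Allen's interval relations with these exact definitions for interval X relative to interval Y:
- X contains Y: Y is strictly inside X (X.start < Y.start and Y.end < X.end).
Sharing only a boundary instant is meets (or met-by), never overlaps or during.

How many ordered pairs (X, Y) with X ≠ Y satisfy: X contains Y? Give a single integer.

Checking all 72 ordered pairs for relation 'contains'; matching pairs in alphabetical order:
(alpha, mu): alpha contains mu ✓
(alpha, zeta): alpha contains zeta ✓
(beta, theta): beta contains theta ✓
(epsilon, mu): epsilon contains mu ✓
(gamma, delta): gamma contains delta ✓
Count: 5.

5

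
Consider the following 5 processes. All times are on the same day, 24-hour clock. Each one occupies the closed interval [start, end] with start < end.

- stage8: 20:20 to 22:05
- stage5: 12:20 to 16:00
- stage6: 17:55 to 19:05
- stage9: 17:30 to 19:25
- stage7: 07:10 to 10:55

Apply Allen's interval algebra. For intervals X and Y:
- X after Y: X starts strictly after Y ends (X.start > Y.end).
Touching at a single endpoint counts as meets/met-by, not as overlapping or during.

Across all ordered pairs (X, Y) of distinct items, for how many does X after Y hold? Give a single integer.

Checking all 20 ordered pairs for relation 'after'; matching pairs in alphabetical order:
(stage5, stage7): stage5 after stage7 ✓
(stage6, stage5): stage6 after stage5 ✓
(stage6, stage7): stage6 after stage7 ✓
(stage8, stage5): stage8 after stage5 ✓
(stage8, stage6): stage8 after stage6 ✓
(stage8, stage7): stage8 after stage7 ✓
(stage8, stage9): stage8 after stage9 ✓
(stage9, stage5): stage9 after stage5 ✓
(stage9, stage7): stage9 after stage7 ✓
Count: 9.

9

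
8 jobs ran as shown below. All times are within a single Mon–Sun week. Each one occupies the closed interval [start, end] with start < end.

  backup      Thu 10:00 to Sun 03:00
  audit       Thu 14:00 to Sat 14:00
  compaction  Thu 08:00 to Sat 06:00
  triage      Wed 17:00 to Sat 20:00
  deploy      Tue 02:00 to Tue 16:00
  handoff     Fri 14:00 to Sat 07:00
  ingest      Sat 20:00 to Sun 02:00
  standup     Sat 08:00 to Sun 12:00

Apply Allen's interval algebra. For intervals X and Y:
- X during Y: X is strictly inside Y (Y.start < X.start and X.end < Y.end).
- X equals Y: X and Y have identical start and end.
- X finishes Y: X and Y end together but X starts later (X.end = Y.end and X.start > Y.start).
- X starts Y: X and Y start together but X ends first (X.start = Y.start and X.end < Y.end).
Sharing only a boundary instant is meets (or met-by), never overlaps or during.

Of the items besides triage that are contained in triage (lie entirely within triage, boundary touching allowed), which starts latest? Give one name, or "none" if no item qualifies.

handoff

Target triage = [Wed 17:00, Sat 20:00].
audit [Thu 14:00, Sat 14:00] → during → candidate.
backup [Thu 10:00, Sun 03:00] → overlapped-by → excluded.
compaction [Thu 08:00, Sat 06:00] → during → candidate.
deploy [Tue 02:00, Tue 16:00] → before → excluded.
handoff [Fri 14:00, Sat 07:00] → during → candidate.
ingest [Sat 20:00, Sun 02:00] → met-by → excluded.
standup [Sat 08:00, Sun 12:00] → overlapped-by → excluded.
Among candidates, latest start is Fri 14:00 → handoff.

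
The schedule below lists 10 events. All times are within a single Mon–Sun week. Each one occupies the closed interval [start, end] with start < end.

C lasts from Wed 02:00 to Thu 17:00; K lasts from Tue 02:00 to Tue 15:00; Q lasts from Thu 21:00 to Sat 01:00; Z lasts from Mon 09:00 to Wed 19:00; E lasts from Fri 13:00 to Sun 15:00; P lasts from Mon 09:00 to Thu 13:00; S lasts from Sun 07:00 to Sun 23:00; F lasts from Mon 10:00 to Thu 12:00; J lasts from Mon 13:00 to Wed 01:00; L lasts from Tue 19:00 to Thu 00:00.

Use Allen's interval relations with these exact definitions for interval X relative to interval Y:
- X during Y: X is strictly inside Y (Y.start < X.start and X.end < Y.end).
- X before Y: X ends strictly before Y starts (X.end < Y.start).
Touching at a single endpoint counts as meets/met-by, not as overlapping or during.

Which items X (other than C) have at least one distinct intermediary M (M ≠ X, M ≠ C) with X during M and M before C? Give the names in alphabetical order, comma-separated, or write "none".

Target C = [Wed 02:00, Thu 17:00].
Intermediaries M with M before C: J, K.
Via J — items with X during J: K.
Via K — items with X during K: none.
Union: K.

K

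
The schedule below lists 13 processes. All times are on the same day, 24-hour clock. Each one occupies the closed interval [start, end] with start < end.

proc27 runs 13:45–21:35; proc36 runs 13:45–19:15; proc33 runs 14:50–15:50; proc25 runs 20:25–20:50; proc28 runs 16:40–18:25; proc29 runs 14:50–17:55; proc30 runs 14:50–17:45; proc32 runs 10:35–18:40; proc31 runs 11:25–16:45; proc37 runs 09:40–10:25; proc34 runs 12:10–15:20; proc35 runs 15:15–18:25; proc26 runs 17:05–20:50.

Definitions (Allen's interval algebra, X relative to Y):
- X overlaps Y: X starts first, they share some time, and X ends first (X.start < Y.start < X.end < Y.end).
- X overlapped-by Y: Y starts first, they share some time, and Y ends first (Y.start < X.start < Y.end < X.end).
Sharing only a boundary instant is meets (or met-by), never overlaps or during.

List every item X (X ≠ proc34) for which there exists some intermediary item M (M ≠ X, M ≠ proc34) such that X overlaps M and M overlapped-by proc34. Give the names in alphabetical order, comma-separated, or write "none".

proc29, proc30, proc31, proc32, proc33

Target proc34 = [12:10, 15:20].
Intermediaries M with M overlapped-by proc34: proc27, proc29, proc30, proc33, proc35, proc36.
Via proc27 — items with X overlaps proc27: proc31, proc32.
Via proc29 — items with X overlaps proc29: proc31.
Via proc30 — items with X overlaps proc30: proc31.
Via proc33 — items with X overlaps proc33: none.
Via proc35 — items with X overlaps proc35: proc29, proc30, proc31, proc33.
Via proc36 — items with X overlaps proc36: proc31, proc32.
Union: proc29, proc30, proc31, proc32, proc33.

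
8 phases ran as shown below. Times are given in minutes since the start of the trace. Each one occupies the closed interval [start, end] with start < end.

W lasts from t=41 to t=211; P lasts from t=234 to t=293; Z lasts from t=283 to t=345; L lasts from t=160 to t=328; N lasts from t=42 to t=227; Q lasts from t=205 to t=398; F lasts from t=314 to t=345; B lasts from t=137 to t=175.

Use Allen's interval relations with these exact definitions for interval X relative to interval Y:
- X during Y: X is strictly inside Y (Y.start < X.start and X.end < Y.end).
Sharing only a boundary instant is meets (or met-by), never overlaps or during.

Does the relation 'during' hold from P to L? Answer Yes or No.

P = [t=234, t=293], L = [t=160, t=328].
Actual relation of P to L: during.
Asked whether 'during' holds → Yes.

Yes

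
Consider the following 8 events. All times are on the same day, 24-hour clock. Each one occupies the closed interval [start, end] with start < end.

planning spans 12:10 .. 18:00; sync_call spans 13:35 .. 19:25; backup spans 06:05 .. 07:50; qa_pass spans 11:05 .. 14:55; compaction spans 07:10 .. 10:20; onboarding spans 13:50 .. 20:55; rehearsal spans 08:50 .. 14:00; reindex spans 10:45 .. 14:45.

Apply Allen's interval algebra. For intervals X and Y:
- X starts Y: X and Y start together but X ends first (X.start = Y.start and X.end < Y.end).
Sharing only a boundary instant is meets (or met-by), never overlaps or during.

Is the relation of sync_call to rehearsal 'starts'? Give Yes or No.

sync_call = [13:35, 19:25], rehearsal = [08:50, 14:00].
Actual relation of sync_call to rehearsal: overlapped-by.
Asked whether 'starts' holds → No.

No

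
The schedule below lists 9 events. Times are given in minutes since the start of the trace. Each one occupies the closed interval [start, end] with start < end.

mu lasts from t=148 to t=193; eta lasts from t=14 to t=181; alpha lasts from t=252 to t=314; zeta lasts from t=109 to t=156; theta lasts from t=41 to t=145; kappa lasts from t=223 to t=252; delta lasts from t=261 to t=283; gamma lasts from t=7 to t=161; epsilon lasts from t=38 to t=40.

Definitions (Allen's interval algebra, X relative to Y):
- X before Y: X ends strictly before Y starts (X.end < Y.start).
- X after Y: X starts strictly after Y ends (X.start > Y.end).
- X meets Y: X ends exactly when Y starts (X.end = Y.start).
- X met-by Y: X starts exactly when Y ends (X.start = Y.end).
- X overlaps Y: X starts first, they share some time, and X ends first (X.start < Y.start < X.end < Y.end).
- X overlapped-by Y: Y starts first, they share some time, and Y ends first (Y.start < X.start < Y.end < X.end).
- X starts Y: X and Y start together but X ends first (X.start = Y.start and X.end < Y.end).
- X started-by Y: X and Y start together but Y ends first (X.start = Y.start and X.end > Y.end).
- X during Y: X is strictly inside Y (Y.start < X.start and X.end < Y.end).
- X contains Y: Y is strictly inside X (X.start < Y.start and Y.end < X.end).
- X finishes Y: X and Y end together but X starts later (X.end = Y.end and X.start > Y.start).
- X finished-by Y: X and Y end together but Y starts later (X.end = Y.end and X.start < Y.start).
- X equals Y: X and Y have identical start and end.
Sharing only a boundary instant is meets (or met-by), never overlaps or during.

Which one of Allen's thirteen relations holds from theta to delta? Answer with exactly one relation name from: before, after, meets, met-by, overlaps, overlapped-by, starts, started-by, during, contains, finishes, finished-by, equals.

before

theta = [t=41, t=145]; delta = [t=261, t=283].
Compare endpoints: theta.start < delta.start, theta.start < delta.end, theta.end < delta.start, theta.end < delta.end.
That pattern is 'before'.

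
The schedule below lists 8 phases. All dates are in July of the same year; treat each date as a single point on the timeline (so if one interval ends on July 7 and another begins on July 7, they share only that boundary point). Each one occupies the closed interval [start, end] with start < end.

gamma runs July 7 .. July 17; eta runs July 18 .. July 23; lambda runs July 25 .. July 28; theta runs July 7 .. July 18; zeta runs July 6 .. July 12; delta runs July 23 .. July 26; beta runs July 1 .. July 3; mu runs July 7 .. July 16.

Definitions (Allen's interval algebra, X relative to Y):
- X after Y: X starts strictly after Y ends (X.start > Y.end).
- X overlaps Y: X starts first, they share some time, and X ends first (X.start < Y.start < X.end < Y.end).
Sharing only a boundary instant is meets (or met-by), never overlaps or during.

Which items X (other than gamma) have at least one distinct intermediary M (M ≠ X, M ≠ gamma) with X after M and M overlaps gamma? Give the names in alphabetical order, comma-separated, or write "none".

Target gamma = [July 7, July 17].
Intermediaries M with M overlaps gamma: zeta.
Via zeta — items with X after zeta: delta, eta, lambda.
Union: delta, eta, lambda.

delta, eta, lambda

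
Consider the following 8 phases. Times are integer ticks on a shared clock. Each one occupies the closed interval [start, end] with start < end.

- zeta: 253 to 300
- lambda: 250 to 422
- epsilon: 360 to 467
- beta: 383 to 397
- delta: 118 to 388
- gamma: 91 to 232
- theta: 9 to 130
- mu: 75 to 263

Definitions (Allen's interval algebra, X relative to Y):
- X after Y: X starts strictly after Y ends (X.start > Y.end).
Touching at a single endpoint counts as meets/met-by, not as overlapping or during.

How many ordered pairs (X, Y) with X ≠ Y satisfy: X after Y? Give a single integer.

12

Checking all 56 ordered pairs for relation 'after'; matching pairs in alphabetical order:
(beta, gamma): beta after gamma ✓
(beta, mu): beta after mu ✓
(beta, theta): beta after theta ✓
(beta, zeta): beta after zeta ✓
(epsilon, gamma): epsilon after gamma ✓
(epsilon, mu): epsilon after mu ✓
(epsilon, theta): epsilon after theta ✓
(epsilon, zeta): epsilon after zeta ✓
(lambda, gamma): lambda after gamma ✓
(lambda, theta): lambda after theta ✓
(zeta, gamma): zeta after gamma ✓
(zeta, theta): zeta after theta ✓
Count: 12.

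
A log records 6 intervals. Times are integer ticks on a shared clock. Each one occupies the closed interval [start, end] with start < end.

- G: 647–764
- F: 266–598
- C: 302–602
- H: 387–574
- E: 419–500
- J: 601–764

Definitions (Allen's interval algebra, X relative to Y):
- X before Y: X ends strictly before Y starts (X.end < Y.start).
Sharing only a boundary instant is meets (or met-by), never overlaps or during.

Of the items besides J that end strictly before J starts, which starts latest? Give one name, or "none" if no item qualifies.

E

Target J = [601, 764].
C [302, 602] → overlaps → excluded.
E [419, 500] → before → candidate.
F [266, 598] → before → candidate.
G [647, 764] → finishes → excluded.
H [387, 574] → before → candidate.
Among candidates, latest start is 419 → E.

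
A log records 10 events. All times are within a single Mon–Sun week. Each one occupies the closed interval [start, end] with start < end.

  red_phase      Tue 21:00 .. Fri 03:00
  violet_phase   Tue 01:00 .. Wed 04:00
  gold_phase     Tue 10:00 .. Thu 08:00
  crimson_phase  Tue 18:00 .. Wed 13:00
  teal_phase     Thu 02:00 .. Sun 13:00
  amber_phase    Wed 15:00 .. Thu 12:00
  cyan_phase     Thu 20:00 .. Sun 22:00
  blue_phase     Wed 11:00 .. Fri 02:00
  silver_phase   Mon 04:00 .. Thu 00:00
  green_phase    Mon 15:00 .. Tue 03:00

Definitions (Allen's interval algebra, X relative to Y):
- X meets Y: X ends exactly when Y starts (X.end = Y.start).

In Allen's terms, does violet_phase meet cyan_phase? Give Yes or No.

No

violet_phase = [Tue 01:00, Wed 04:00], cyan_phase = [Thu 20:00, Sun 22:00].
Actual relation of violet_phase to cyan_phase: before.
Asked whether 'meets' holds → No.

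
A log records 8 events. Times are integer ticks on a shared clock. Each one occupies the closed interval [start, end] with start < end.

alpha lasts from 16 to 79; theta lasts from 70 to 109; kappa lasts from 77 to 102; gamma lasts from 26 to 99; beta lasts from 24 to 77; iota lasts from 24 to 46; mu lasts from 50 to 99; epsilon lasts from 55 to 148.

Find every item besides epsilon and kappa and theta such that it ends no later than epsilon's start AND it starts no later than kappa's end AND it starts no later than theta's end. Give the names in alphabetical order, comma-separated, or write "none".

iota

Conditions: its end is no later than epsilon's start (X.end <= 55) AND its start is no later than kappa's end (X.start <= 102) AND its start is no later than theta's end (X.start <= 109).
alpha: end 79 <= 55? ✗; start 16 <= 102? ✓; start 16 <= 109? ✓ → no.
beta: end 77 <= 55? ✗; start 24 <= 102? ✓; start 24 <= 109? ✓ → no.
gamma: end 99 <= 55? ✗; start 26 <= 102? ✓; start 26 <= 109? ✓ → no.
iota: end 46 <= 55? ✓; start 24 <= 102? ✓; start 24 <= 109? ✓ → yes.
mu: end 99 <= 55? ✗; start 50 <= 102? ✓; start 50 <= 109? ✓ → no.
Result: iota.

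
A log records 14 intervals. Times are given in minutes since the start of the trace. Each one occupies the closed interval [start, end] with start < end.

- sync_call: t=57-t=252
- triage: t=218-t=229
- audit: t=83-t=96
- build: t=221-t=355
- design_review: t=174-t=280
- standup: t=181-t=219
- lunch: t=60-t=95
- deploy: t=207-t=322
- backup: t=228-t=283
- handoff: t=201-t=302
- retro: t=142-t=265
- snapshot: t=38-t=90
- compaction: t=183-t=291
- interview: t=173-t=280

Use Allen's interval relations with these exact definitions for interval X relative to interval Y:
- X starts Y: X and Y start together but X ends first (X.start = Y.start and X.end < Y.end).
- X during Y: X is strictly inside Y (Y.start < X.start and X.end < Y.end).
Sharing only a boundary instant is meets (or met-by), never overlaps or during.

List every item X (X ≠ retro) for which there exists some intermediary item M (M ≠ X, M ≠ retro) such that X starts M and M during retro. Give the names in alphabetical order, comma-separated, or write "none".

none

Target retro = [t=142, t=265].
Intermediaries M with M during retro: standup, triage.
Via standup — items with X starts standup: none.
Via triage — items with X starts triage: none.
Union: none.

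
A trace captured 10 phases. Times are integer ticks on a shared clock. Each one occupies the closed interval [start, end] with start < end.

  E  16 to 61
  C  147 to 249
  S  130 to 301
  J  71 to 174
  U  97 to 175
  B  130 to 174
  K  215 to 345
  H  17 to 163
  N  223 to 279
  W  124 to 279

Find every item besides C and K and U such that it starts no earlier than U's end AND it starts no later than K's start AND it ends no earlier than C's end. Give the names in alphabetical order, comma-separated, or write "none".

none

Conditions: its start is no earlier than U's end (X.start >= 175) AND its start is no later than K's start (X.start <= 215) AND its end is no earlier than C's end (X.end >= 249).
B: start 130 >= 175? ✗; start 130 <= 215? ✓; end 174 >= 249? ✗ → no.
E: start 16 >= 175? ✗; start 16 <= 215? ✓; end 61 >= 249? ✗ → no.
H: start 17 >= 175? ✗; start 17 <= 215? ✓; end 163 >= 249? ✗ → no.
J: start 71 >= 175? ✗; start 71 <= 215? ✓; end 174 >= 249? ✗ → no.
N: start 223 >= 175? ✓; start 223 <= 215? ✗; end 279 >= 249? ✓ → no.
S: start 130 >= 175? ✗; start 130 <= 215? ✓; end 301 >= 249? ✓ → no.
W: start 124 >= 175? ✗; start 124 <= 215? ✓; end 279 >= 249? ✓ → no.
Result: none.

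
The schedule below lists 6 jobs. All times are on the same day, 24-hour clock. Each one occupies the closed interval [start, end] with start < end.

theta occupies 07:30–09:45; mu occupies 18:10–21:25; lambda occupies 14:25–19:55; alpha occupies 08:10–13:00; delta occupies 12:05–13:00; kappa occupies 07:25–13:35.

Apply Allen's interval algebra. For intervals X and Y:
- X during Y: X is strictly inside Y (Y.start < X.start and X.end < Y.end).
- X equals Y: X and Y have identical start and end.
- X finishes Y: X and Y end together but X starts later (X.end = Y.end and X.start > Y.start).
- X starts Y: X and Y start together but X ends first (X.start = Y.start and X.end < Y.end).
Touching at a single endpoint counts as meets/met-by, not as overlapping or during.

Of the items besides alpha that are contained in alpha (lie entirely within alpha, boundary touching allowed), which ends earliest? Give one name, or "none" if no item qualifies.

delta

Target alpha = [08:10, 13:00].
delta [12:05, 13:00] → finishes → candidate.
kappa [07:25, 13:35] → contains → excluded.
lambda [14:25, 19:55] → after → excluded.
mu [18:10, 21:25] → after → excluded.
theta [07:30, 09:45] → overlaps → excluded.
Among candidates, earliest end is 13:00 → delta.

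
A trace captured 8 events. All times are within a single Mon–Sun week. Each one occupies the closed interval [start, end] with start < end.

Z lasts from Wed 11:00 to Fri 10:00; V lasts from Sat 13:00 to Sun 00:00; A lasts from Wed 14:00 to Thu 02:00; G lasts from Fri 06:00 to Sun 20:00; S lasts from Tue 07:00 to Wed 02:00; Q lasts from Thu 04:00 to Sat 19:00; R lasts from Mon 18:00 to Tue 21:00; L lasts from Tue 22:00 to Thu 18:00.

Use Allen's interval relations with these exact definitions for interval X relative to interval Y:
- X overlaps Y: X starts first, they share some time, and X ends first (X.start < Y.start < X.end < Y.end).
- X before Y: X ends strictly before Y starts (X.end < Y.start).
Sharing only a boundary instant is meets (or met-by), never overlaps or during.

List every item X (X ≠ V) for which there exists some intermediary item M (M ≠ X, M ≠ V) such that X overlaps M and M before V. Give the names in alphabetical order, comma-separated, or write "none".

Target V = [Sat 13:00, Sun 00:00].
Intermediaries M with M before V: A, L, R, S, Z.
Via A — items with X overlaps A: none.
Via L — items with X overlaps L: S.
Via R — items with X overlaps R: none.
Via S — items with X overlaps S: R.
Via Z — items with X overlaps Z: L.
Union: L, R, S.

L, R, S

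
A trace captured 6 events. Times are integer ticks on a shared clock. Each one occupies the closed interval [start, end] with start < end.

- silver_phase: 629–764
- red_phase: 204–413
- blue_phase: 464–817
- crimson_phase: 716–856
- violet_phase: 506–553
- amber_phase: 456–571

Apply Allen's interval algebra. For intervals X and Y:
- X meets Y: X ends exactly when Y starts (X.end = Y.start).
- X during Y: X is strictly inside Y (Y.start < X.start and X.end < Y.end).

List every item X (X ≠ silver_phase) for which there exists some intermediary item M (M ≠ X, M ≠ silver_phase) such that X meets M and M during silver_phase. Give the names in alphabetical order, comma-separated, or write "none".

Target silver_phase = [629, 764].
Intermediaries M with M during silver_phase: none.
Union: none.

none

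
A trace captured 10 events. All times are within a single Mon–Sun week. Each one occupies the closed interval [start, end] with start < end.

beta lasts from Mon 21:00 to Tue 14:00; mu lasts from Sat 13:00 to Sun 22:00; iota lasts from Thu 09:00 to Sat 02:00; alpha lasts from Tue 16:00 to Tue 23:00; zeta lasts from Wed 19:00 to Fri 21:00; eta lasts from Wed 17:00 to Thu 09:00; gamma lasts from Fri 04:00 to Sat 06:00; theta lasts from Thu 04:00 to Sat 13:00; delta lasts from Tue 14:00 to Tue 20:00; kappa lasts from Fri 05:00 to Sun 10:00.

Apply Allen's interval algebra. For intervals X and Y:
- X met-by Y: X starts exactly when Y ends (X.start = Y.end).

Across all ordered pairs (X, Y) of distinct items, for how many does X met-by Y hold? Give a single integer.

3

Checking all 90 ordered pairs for relation 'met-by'; matching pairs in alphabetical order:
(delta, beta): delta met-by beta ✓
(iota, eta): iota met-by eta ✓
(mu, theta): mu met-by theta ✓
Count: 3.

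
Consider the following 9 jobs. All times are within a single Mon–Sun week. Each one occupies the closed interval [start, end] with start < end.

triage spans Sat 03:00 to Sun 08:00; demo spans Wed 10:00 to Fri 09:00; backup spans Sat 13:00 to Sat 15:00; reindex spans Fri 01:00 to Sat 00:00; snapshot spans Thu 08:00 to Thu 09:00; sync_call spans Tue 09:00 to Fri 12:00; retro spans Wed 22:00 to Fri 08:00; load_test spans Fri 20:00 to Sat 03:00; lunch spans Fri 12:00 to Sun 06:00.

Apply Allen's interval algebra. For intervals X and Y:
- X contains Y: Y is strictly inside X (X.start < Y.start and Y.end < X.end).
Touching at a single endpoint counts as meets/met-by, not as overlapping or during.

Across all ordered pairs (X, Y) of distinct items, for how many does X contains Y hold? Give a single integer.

9

Checking all 72 ordered pairs for relation 'contains'; matching pairs in alphabetical order:
(demo, retro): demo contains retro ✓
(demo, snapshot): demo contains snapshot ✓
(lunch, backup): lunch contains backup ✓
(lunch, load_test): lunch contains load_test ✓
(retro, snapshot): retro contains snapshot ✓
(sync_call, demo): sync_call contains demo ✓
(sync_call, retro): sync_call contains retro ✓
(sync_call, snapshot): sync_call contains snapshot ✓
(triage, backup): triage contains backup ✓
Count: 9.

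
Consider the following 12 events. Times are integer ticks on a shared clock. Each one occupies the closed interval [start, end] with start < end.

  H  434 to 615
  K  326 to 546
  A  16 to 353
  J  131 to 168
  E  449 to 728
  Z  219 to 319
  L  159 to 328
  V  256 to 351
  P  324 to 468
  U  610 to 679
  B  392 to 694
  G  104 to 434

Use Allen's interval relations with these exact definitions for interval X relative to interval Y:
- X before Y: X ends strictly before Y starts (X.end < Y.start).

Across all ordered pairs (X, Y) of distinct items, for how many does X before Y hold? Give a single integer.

30

Checking all 132 ordered pairs for relation 'before'; matching pairs in alphabetical order:
(A, B): A before B ✓
(A, E): A before E ✓
(A, H): A before H ✓
(A, U): A before U ✓
(G, E): G before E ✓
(G, U): G before U ✓
(J, B): J before B ✓
(J, E): J before E ✓
(J, H): J before H ✓
(J, K): J before K ✓
(J, P): J before P ✓
(J, U): J before U ✓
(J, V): J before V ✓
(J, Z): J before Z ✓
(K, U): K before U ✓
(L, B): L before B ✓
(L, E): L before E ✓
(L, H): L before H ✓
(L, U): L before U ✓
(P, U): P before U ✓
(V, B): V before B ✓
(V, E): V before E ✓
(V, H): V before H ✓
(V, U): V before U ✓
... plus 6 further pairs not listed.
Count: 30.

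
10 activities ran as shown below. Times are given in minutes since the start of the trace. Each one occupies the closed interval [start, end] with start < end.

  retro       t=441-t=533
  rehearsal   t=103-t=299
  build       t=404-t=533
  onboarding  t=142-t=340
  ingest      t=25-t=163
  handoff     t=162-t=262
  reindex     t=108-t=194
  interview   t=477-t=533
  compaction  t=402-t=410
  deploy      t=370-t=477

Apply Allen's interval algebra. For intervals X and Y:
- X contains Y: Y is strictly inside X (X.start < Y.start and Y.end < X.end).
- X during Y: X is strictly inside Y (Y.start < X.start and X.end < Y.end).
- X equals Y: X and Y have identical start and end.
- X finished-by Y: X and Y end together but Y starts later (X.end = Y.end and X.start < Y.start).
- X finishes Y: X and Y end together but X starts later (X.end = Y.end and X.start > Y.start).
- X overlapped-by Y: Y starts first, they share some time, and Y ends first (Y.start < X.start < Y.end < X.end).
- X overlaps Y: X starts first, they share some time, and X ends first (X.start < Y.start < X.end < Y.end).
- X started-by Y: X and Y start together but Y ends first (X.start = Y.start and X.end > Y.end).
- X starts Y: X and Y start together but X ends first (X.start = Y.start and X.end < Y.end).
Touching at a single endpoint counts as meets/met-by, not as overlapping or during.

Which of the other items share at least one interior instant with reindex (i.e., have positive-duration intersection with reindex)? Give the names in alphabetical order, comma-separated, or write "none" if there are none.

Target reindex = [t=108, t=194].
build [t=404, t=533] → after → no.
compaction [t=402, t=410] → after → no.
deploy [t=370, t=477] → after → no.
handoff [t=162, t=262] → overlapped-by → yes.
ingest [t=25, t=163] → overlaps → yes.
interview [t=477, t=533] → after → no.
onboarding [t=142, t=340] → overlapped-by → yes.
rehearsal [t=103, t=299] → contains → yes.
retro [t=441, t=533] → after → no.
Result: handoff, ingest, onboarding, rehearsal.

handoff, ingest, onboarding, rehearsal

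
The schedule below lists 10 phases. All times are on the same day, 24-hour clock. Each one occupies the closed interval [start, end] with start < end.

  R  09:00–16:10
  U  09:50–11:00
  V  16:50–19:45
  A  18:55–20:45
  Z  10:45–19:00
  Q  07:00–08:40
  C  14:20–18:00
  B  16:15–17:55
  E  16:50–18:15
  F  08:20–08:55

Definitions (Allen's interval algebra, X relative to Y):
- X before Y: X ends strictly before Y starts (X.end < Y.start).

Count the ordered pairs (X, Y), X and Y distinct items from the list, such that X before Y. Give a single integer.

Checking all 90 ordered pairs for relation 'before'; matching pairs in alphabetical order:
(B, A): B before A ✓
(C, A): C before A ✓
(E, A): E before A ✓
(F, A): F before A ✓
(F, B): F before B ✓
(F, C): F before C ✓
(F, E): F before E ✓
(F, R): F before R ✓
(F, U): F before U ✓
(F, V): F before V ✓
(F, Z): F before Z ✓
(Q, A): Q before A ✓
(Q, B): Q before B ✓
(Q, C): Q before C ✓
(Q, E): Q before E ✓
(Q, R): Q before R ✓
(Q, U): Q before U ✓
(Q, V): Q before V ✓
(Q, Z): Q before Z ✓
(R, A): R before A ✓
(R, B): R before B ✓
(R, E): R before E ✓
(R, V): R before V ✓
(U, A): U before A ✓
... plus 4 further pairs not listed.
Count: 28.

28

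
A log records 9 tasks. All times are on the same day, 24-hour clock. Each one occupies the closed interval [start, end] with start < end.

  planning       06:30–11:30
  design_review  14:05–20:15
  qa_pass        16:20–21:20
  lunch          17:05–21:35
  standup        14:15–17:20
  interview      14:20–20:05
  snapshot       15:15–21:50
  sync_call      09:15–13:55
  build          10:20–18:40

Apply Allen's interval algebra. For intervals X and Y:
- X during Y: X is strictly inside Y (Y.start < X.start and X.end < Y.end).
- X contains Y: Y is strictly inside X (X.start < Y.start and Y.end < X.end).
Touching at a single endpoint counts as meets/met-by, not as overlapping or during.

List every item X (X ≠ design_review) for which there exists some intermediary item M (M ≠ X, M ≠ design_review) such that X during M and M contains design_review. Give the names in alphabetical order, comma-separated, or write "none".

Target design_review = [14:05, 20:15].
Intermediaries M with M contains design_review: none.
Union: none.

none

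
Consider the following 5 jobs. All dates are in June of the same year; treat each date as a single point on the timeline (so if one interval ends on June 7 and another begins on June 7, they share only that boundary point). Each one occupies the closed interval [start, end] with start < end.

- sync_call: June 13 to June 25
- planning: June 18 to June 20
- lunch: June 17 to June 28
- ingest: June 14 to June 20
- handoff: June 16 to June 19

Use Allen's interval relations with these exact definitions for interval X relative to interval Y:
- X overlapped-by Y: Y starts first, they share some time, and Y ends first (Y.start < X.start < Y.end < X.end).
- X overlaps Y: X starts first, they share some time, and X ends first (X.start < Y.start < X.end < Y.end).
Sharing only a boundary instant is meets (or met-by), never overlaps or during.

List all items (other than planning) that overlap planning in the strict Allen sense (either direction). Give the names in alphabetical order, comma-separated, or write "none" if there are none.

Target planning = [June 18, June 20].
handoff [June 16, June 19] → overlaps → yes.
ingest [June 14, June 20] → finished-by → no.
lunch [June 17, June 28] → contains → no.
sync_call [June 13, June 25] → contains → no.
Result: handoff.

handoff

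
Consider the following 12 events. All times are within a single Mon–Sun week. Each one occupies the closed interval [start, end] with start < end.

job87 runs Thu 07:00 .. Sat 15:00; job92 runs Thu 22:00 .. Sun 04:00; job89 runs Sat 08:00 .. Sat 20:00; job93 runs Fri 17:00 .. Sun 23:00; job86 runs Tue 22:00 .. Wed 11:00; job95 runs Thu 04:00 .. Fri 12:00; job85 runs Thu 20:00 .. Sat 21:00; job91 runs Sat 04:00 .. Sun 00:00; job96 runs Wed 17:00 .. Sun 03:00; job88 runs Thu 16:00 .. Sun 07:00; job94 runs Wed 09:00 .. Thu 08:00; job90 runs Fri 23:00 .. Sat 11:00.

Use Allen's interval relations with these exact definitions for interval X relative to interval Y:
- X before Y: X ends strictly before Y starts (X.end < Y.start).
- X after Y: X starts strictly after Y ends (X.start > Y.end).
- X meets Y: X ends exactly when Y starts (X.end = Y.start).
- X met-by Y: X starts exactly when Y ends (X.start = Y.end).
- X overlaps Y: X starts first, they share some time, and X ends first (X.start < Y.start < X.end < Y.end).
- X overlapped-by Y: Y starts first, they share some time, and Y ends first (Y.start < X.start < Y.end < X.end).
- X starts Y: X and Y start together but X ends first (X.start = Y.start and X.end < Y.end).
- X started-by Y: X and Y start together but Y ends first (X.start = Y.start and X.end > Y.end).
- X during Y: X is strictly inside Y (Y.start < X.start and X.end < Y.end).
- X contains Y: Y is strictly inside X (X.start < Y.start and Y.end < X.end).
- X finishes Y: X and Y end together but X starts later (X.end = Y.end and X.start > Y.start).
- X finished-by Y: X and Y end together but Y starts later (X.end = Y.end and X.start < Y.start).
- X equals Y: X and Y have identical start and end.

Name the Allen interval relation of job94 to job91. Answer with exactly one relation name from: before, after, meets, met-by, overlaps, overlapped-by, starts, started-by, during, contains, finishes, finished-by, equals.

before

job94 = [Wed 09:00, Thu 08:00]; job91 = [Sat 04:00, Sun 00:00].
Compare endpoints: job94.start < job91.start, job94.start < job91.end, job94.end < job91.start, job94.end < job91.end.
That pattern is 'before'.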